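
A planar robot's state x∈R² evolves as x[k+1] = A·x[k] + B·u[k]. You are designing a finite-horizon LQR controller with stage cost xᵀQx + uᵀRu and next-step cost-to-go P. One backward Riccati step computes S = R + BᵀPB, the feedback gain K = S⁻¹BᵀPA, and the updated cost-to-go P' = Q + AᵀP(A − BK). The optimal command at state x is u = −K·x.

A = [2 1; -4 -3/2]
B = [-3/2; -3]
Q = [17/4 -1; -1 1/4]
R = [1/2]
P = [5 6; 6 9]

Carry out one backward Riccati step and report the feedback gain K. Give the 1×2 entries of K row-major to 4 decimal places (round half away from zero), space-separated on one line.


BᵀP = [-25.5000 -36.0000]
S = R + BᵀPB = [1/2] + [146.2500] = [146.7500]
BᵀPA = [93.0000 28.5000]
K = S⁻¹·BᵀPA = [0.6337 0.1942]
A−BK = [2.9506 1.2913; -2.0988 -0.9174]
AᵀP(A−BK) = [9.0630 3.9387; 3.9387 1.7151]
P' = Q + AᵀP(A−BK) = [13.3130 2.9387; 2.9387 1.9651]
tr(P') = 15.2781

0.6337 0.1942


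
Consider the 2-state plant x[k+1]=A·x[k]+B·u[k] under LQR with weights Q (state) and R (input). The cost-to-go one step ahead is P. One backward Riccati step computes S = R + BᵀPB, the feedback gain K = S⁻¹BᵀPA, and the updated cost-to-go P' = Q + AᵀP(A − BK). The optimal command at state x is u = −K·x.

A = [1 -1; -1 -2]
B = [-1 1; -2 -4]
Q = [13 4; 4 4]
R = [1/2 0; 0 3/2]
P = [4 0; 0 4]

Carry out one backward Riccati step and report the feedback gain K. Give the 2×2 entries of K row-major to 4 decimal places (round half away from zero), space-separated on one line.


-0.4401 0.9458 0.4651 0.0218

BᵀP = [-4.0000 -8.0000; 4.0000 -16.0000]
S = R + BᵀPB = [1/2 0; 0 3/2] + [20.0000 28.0000; 28.0000 68.0000] = [20.5000 28.0000; 28.0000 69.5000]
BᵀPA = [4.0000 20.0000; 20.0000 28.0000]
K = S⁻¹·BᵀPA = [-0.4401 0.9458; 0.4651 0.0218]
A−BK = [0.0948 -0.0761; -0.0199 -0.0211]
AᵀP(A−BK) = [0.4588 -0.2201; -0.2201 0.4729]
P' = Q + AᵀP(A−BK) = [13.4588 3.7799; 3.7799 4.4729]
tr(P') = 17.9317


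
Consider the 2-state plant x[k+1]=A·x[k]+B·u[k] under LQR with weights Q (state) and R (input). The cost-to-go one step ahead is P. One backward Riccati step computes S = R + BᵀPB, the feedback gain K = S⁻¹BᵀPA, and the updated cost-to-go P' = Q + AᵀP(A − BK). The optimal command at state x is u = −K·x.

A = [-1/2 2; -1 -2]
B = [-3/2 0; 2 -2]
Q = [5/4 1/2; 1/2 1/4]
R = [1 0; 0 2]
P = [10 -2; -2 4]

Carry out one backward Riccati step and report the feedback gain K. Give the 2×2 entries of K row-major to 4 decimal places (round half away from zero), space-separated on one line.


0.2370 -1.2460 0.6230 -0.1896

BᵀP = [-19.0000 11.0000; 4.0000 -8.0000]
S = R + BᵀPB = [1 0; 0 2] + [50.5000 -22.0000; -22.0000 16.0000] = [51.5000 -22.0000; -22.0000 18.0000]
BᵀPA = [-1.5000 -60.0000; 6.0000 24.0000]
K = S⁻¹·BᵀPA = [0.2370 -1.2460; 0.6230 -0.1896]
A−BK = [-0.1445 0.1309; -0.2280 0.1129]
AᵀP(A−BK) = [1.1174 -0.7314; -0.7314 1.7878]
P' = Q + AᵀP(A−BK) = [2.3674 -0.2314; -0.2314 2.0378]
tr(P') = 4.4052


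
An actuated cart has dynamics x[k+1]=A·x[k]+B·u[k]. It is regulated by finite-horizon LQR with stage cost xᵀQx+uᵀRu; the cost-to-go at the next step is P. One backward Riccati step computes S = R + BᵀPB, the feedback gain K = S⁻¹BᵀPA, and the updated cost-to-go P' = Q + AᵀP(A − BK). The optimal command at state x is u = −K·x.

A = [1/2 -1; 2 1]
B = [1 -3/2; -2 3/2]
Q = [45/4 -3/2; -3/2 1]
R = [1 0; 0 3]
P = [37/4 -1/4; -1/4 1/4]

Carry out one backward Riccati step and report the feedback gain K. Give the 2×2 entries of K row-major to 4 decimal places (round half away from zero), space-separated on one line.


-0.0394 -0.4898 -0.2449 0.2857

BᵀP = [9.7500 -0.7500; -14.2500 0.7500]
S = R + BᵀPB = [1 0; 0 3] + [11.2500 -15.7500; -15.7500 22.5000] = [12.2500 -15.7500; -15.7500 25.5000]
BᵀPA = [3.3750 -10.5000; -5.6250 15.0000]
K = S⁻¹·BᵀPA = [-0.0394 -0.4898; -0.2449 0.2857]
A−BK = [0.1720 -0.0816; 2.2886 -0.4082]
AᵀP(A−BK) = [1.5678 -0.4898; -0.4898 0.5714]
P' = Q + AᵀP(A−BK) = [12.8178 -1.9898; -1.9898 1.5714]
tr(P') = 14.3892


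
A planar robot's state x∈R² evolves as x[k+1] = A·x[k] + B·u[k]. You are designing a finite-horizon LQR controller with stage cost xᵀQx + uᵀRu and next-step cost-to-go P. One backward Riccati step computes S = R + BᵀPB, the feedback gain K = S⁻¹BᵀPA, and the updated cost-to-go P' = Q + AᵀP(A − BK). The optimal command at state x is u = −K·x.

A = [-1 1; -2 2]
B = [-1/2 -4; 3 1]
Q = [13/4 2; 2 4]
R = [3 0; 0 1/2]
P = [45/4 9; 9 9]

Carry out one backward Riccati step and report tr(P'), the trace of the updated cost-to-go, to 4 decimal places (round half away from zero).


BᵀP = [21.3750 22.5000; -36.0000 -27.0000]
S = R + BᵀPB = [3 0; 0 1/2] + [56.8125 -63.0000; -63.0000 117.0000] = [59.8125 -63.0000; -63.0000 117.5000]
BᵀPA = [-66.3750 66.3750; 90.0000 -90.0000]
K = S⁻¹·BᵀPA = [-0.6960 0.6960; 0.3928 -0.3928]
A−BK = [0.2231 -0.2231; -0.3048 0.3048]
AᵀP(A−BK) = [1.7024 -1.7024; -1.7024 1.7024]
P' = Q + AᵀP(A−BK) = [4.9524 0.2976; 0.2976 5.7024]
tr(P') = 10.6548

10.6548


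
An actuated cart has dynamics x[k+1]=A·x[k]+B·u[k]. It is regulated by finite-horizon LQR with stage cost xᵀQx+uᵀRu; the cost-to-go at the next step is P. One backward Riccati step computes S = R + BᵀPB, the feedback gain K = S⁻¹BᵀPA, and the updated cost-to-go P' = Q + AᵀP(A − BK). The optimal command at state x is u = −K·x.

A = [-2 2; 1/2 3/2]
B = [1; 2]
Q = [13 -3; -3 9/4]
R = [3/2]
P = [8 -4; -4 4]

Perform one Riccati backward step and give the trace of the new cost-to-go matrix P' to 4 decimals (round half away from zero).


BᵀP = [0.0000 4.0000]
S = R + BᵀPB = [3/2] + [8.0000] = [9.5000]
BᵀPA = [2.0000 6.0000]
K = S⁻¹·BᵀPA = [0.2105 0.6316]
A−BK = [-2.2105 1.3684; 0.0789 0.2368]
AᵀP(A−BK) = [40.5789 -22.2632; -22.2632 13.2105]
P' = Q + AᵀP(A−BK) = [53.5789 -25.2632; -25.2632 15.4605]
tr(P') = 69.0395

69.0395


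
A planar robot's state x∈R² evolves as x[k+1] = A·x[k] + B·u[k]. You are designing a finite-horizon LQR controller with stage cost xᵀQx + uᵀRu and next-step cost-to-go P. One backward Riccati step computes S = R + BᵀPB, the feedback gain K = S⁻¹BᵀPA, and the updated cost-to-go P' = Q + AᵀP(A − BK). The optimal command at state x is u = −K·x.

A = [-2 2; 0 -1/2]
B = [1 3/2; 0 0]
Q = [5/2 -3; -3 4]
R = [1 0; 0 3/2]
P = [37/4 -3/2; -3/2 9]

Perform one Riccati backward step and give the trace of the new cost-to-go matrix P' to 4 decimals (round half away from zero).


11.8834

BᵀP = [9.2500 -1.5000; 13.8750 -2.2500]
S = R + BᵀPB = [1 0; 0 3/2] + [9.2500 13.8750; 13.8750 20.8125] = [10.2500 13.8750; 13.8750 22.3125]
BᵀPA = [-18.5000 19.2500; -27.7500 28.8750]
K = S⁻¹·BᵀPA = [-0.7668 0.7979; -0.7668 0.7979]
A−BK = [-0.0829 0.0052; 0.0000 -0.5000]
AᵀP(A−BK) = [1.5337 -1.5959; -1.5959 3.8497]
P' = Q + AᵀP(A−BK) = [4.0337 -4.5959; -4.5959 7.8497]
tr(P') = 11.8834


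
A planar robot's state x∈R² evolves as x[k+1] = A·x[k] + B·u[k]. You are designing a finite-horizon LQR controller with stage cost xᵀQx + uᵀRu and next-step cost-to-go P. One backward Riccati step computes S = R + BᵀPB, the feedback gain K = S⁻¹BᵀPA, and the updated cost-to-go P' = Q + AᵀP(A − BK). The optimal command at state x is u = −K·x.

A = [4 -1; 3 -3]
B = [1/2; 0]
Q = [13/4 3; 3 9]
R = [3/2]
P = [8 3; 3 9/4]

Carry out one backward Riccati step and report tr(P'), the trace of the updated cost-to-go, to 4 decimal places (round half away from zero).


BᵀP = [4.0000 1.5000]
S = R + BᵀPB = [3/2] + [2.0000] = [3.5000]
BᵀPA = [20.5000 -8.5000]
K = S⁻¹·BᵀPA = [5.8571 -2.4286]
A−BK = [1.0714 0.2143; 3.0000 -3.0000]
AᵀP(A−BK) = [100.1786 -47.4643; -47.4643 25.6071]
P' = Q + AᵀP(A−BK) = [103.4286 -44.4643; -44.4643 34.6071]
tr(P') = 138.0357

138.0357


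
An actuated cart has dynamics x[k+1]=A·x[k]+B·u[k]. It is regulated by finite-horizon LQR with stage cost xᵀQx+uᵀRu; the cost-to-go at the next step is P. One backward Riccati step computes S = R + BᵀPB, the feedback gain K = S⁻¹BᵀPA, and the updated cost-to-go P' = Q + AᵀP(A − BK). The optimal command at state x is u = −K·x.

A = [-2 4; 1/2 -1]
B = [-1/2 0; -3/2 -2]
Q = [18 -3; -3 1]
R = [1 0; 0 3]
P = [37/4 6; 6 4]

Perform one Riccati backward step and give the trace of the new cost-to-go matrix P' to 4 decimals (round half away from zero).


26.7645

BᵀP = [-13.6250 -9.0000; -12.0000 -8.0000]
S = R + BᵀPB = [1 0; 0 3] + [20.3125 18.0000; 18.0000 16.0000] = [21.3125 18.0000; 18.0000 19.0000]
BᵀPA = [22.7500 -45.5000; 20.0000 -40.0000]
K = S⁻¹·BᵀPA = [0.8927 -1.7853; 0.2069 -0.4139]
A−BK = [-1.5537 3.1073; 2.2529 -4.5058]
AᵀP(A−BK) = [1.5529 -3.1058; -3.1058 6.2116]
P' = Q + AᵀP(A−BK) = [19.5529 -6.1058; -6.1058 7.2116]
tr(P') = 26.7645


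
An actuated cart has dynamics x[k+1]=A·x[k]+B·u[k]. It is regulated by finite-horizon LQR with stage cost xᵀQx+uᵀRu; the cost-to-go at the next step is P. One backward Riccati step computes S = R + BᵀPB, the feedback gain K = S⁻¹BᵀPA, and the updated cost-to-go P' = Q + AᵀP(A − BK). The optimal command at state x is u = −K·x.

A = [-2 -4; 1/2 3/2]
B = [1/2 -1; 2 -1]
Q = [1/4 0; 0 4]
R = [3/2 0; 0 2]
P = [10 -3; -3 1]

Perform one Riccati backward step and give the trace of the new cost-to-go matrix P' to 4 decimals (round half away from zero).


75.3409

BᵀP = [-1.0000 0.5000; -7.0000 2.0000]
S = R + BᵀPB = [3/2 0; 0 2] + [0.5000 0.5000; 0.5000 5.0000] = [2.0000 0.5000; 0.5000 7.0000]
BᵀPA = [2.2500 4.7500; 15.0000 31.0000]
K = S⁻¹·BᵀPA = [0.6000 1.2909; 2.1000 4.3364]
A−BK = [-0.2000 -0.3091; 1.4000 3.2545]
AᵀP(A−BK) = [13.4000 27.8000; 27.8000 57.6909]
P' = Q + AᵀP(A−BK) = [13.6500 27.8000; 27.8000 61.6909]
tr(P') = 75.3409


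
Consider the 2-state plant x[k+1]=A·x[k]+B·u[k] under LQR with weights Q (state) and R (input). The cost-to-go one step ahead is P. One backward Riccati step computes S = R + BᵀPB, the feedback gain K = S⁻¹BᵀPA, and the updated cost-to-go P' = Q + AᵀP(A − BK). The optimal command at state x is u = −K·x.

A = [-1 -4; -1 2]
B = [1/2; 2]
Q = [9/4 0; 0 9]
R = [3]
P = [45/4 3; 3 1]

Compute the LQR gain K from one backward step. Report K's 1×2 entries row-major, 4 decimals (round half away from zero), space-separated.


-0.9565 -2.4980

BᵀP = [11.6250 3.5000]
S = R + BᵀPB = [3] + [12.8125] = [15.8125]
BᵀPA = [-15.1250 -39.5000]
K = S⁻¹·BᵀPA = [-0.9565 -2.4980]
A−BK = [-0.5217 -2.7510; 0.9130 6.9960]
AᵀP(A−BK) = [3.7826 11.2174; 11.2174 37.3281]
P' = Q + AᵀP(A−BK) = [6.0326 11.2174; 11.2174 46.3281]
tr(P') = 52.3607


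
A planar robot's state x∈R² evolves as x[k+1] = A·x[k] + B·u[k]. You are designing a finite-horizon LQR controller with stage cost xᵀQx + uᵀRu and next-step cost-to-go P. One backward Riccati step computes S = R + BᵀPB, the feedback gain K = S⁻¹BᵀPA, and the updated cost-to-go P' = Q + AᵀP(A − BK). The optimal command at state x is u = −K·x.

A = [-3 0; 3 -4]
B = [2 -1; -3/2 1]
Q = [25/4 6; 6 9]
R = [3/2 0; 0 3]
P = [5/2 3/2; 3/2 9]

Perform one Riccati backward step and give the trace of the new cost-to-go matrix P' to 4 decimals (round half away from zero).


79.1912

BᵀP = [2.7500 -10.5000; -1.0000 7.5000]
S = R + BᵀPB = [3/2 0; 0 3] + [21.2500 -13.2500; -13.2500 8.5000] = [22.7500 -13.2500; -13.2500 11.5000]
BᵀPA = [-39.7500 42.0000; 25.5000 -30.0000]
K = S⁻¹·BᵀPA = [-1.3856 0.9935; 0.6209 -1.4641]
A−BK = [0.3922 -3.4510; 0.3007 -1.0458]
AᵀP(A−BK) = [5.5882 -13.1765; -13.1765 58.3529]
P' = Q + AᵀP(A−BK) = [11.8382 -7.1765; -7.1765 67.3529]
tr(P') = 79.1912


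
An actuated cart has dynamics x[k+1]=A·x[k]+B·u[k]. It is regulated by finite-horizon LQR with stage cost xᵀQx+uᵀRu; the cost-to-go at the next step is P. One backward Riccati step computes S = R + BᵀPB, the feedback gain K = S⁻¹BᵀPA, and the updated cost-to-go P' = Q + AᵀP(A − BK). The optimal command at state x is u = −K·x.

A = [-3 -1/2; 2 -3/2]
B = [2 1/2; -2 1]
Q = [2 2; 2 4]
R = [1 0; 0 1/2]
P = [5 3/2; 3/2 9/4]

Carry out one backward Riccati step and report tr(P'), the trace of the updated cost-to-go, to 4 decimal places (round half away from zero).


BᵀP = [7.0000 -1.5000; 4.0000 3.0000]
S = R + BᵀPB = [1 0; 0 1/2] + [17.0000 2.0000; 2.0000 5.0000] = [18.0000 2.0000; 2.0000 5.5000]
BᵀPA = [-24.0000 -1.2500; -6.0000 -6.5000]
K = S⁻¹·BᵀPA = [-1.2632 0.0645; -0.6316 -1.2053]
A−BK = [-0.1579 -0.0263; 0.1053 -0.1658]
AᵀP(A−BK) = [1.8947 0.3158; 0.3158 0.8089]
P' = Q + AᵀP(A−BK) = [3.8947 2.3158; 2.3158 4.8089]
tr(P') = 8.7036

8.7036


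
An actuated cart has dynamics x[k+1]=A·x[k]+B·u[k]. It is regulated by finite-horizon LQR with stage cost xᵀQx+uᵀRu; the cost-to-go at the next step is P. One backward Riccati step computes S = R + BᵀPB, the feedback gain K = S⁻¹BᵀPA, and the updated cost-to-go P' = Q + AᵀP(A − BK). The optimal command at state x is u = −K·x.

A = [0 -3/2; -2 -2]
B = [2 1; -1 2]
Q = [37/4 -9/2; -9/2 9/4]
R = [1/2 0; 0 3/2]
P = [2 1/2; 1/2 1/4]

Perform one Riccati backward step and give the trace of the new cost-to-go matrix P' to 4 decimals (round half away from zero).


BᵀP = [3.5000 0.7500; 3.0000 1.0000]
S = R + BᵀPB = [1/2 0; 0 3/2] + [6.2500 5.0000; 5.0000 5.0000] = [6.7500 5.0000; 5.0000 6.5000]
BᵀPA = [-1.5000 -6.7500; -2.0000 -6.5000]
K = S⁻¹·BᵀPA = [0.0132 -0.6026; -0.3179 -0.5364]
A−BK = [0.2914 0.2417; -1.3510 -1.5298]
AᵀP(A−BK) = [0.3841 0.5232; 0.5232 0.9454]
P' = Q + AᵀP(A−BK) = [9.6341 -3.9768; -3.9768 3.1954]
tr(P') = 12.8295

12.8295


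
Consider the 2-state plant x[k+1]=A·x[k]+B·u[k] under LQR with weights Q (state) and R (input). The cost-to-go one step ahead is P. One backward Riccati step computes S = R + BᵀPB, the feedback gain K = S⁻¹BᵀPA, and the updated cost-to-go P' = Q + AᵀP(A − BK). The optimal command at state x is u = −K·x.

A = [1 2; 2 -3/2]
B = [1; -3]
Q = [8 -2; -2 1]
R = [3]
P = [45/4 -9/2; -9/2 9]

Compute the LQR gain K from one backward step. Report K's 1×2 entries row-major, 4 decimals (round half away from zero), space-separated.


BᵀP = [24.7500 -31.5000]
S = R + BᵀPB = [3] + [119.2500] = [122.2500]
BᵀPA = [-38.2500 96.7500]
K = S⁻¹·BᵀPA = [-0.3129 0.7914]
A−BK = [1.3129 1.2086; 1.0613 0.8742]
AᵀP(A−BK) = [17.2822 14.5215; 14.5215 15.6810]
P' = Q + AᵀP(A−BK) = [25.2822 12.5215; 12.5215 16.6810]
tr(P') = 41.9632

-0.3129 0.7914


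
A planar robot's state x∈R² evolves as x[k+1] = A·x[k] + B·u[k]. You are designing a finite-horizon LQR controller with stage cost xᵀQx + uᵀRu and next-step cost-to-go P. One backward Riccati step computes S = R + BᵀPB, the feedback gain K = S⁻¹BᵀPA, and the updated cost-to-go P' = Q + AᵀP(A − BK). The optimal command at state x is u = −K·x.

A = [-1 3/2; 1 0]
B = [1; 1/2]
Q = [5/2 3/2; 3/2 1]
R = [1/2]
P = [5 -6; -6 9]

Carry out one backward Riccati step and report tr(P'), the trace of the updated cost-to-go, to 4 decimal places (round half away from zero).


BᵀP = [2.0000 -1.5000]
S = R + BᵀPB = [1/2] + [1.2500] = [1.7500]
BᵀPA = [-3.5000 3.0000]
K = S⁻¹·BᵀPA = [-2.0000 1.7143]
A−BK = [1.0000 -0.2143; 2.0000 -0.8571]
AᵀP(A−BK) = [19.0000 -10.5000; -10.5000 6.1071]
P' = Q + AᵀP(A−BK) = [21.5000 -9.0000; -9.0000 7.1071]
tr(P') = 28.6071

28.6071


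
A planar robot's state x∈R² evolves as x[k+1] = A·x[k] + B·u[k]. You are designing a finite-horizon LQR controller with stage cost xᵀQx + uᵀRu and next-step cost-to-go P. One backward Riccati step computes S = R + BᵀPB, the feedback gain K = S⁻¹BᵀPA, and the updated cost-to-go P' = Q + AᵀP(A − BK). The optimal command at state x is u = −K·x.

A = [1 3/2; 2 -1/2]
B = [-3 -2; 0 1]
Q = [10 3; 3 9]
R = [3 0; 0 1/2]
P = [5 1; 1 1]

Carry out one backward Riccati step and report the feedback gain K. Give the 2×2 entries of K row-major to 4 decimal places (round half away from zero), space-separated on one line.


BᵀP = [-15.0000 -3.0000; -9.0000 -1.0000]
S = R + BᵀPB = [3 0; 0 1/2] + [45.0000 27.0000; 27.0000 17.0000] = [48.0000 27.0000; 27.0000 17.5000]
BᵀPA = [-21.0000 -21.0000; -11.0000 -13.0000]
K = S⁻¹·BᵀPA = [-0.6351 -0.1486; 0.3514 -0.5135]
A−BK = [-0.2027 0.0270; 1.6486 0.0135]
AᵀP(A−BK) = [3.5270 0.2297; 0.2297 0.2027]
P' = Q + AᵀP(A−BK) = [13.5270 3.2297; 3.2297 9.2027]
tr(P') = 22.7297

-0.6351 -0.1486 0.3514 -0.5135


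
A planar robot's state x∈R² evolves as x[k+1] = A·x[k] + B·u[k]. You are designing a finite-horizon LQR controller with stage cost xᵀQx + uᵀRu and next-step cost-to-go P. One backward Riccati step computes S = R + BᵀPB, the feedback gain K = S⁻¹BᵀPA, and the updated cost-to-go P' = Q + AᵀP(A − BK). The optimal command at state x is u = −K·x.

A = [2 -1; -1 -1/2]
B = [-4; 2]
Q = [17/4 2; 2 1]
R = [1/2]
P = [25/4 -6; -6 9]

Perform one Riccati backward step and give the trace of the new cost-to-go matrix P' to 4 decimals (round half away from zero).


BᵀP = [-37.0000 42.0000]
S = R + BᵀPB = [1/2] + [232.0000] = [232.5000]
BᵀPA = [-116.0000 16.0000]
K = S⁻¹·BᵀPA = [-0.4989 0.0688]
A−BK = [0.0043 -0.7247; -0.0022 -0.6376]
AᵀP(A−BK) = [0.1247 -0.0172; -0.0172 1.3989]
P' = Q + AᵀP(A−BK) = [4.3747 1.9828; 1.9828 2.3989]
tr(P') = 6.7737

6.7737


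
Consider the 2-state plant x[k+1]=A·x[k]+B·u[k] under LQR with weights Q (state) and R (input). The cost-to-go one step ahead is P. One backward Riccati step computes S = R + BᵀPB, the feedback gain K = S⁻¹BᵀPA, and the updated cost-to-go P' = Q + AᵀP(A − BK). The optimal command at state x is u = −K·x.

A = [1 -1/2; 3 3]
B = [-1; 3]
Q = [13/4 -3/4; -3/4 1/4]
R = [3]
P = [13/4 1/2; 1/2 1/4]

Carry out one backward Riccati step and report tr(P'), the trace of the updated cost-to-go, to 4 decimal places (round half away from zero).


12.9006

BᵀP = [-1.7500 0.2500]
S = R + BᵀPB = [3] + [2.5000] = [5.5000]
BᵀPA = [-1.0000 1.6250]
K = S⁻¹·BᵀPA = [-0.1818 0.2955]
A−BK = [0.8182 -0.2045; 3.5455 2.1136]
AᵀP(A−BK) = [8.3182 1.6705; 1.6705 1.0824]
P' = Q + AᵀP(A−BK) = [11.5682 0.9205; 0.9205 1.3324]
tr(P') = 12.9006


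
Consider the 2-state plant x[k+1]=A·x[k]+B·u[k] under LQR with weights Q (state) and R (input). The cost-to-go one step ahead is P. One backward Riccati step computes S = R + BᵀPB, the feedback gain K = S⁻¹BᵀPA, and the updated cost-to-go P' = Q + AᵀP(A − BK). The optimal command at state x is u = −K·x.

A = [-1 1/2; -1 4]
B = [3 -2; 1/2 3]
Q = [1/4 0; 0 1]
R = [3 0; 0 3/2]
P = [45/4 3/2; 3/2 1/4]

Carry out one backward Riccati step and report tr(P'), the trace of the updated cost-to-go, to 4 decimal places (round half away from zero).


2.6795

BᵀP = [34.5000 4.6250; -18.0000 -2.2500]
S = R + BᵀPB = [3 0; 0 3/2] + [105.8125 -55.1250; -55.1250 29.2500] = [108.8125 -55.1250; -55.1250 30.7500]
BᵀPA = [-39.1250 35.7500; 20.2500 -18.0000]
K = S⁻¹·BᵀPA = [-0.2826 0.3485; 0.1520 0.0394]
A−BK = [0.1517 -0.4667; -1.3146 3.7077]
AᵀP(A−BK) = [0.3669 -0.5375; -0.5375 1.0626]
P' = Q + AᵀP(A−BK) = [0.6169 -0.5375; -0.5375 2.0626]
tr(P') = 2.6795


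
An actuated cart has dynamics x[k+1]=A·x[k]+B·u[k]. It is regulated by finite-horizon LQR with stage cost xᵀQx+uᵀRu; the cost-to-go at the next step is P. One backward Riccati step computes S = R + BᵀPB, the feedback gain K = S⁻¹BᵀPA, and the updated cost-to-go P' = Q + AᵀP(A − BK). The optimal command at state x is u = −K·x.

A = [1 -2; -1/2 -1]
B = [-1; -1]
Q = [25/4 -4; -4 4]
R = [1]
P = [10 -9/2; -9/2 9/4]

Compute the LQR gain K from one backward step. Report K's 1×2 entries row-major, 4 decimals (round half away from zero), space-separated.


BᵀP = [-5.5000 2.2500]
S = R + BᵀPB = [1] + [3.2500] = [4.2500]
BᵀPA = [-6.6250 8.7500]
K = S⁻¹·BᵀPA = [-1.5588 2.0588]
A−BK = [-0.5588 0.0588; -2.0588 1.0588]
AᵀP(A−BK) = [4.7353 -5.2353; -5.2353 6.2353]
P' = Q + AᵀP(A−BK) = [10.9853 -9.2353; -9.2353 10.2353]
tr(P') = 21.2206

-1.5588 2.0588


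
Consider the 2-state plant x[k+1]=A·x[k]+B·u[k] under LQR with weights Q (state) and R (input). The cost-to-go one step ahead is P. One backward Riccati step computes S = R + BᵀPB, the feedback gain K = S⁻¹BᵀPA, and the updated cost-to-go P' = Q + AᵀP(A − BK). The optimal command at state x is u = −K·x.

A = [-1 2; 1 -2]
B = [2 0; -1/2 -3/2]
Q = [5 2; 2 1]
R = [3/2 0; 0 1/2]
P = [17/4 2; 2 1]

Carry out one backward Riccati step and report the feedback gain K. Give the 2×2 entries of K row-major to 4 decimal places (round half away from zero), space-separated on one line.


-0.2404 0.4808 0.0865 -0.1731

BᵀP = [7.5000 3.5000; -3.0000 -1.5000]
S = R + BᵀPB = [3/2 0; 0 1/2] + [13.2500 -5.2500; -5.2500 2.2500] = [14.7500 -5.2500; -5.2500 2.7500]
BᵀPA = [-4.0000 8.0000; 1.5000 -3.0000]
K = S⁻¹·BᵀPA = [-0.2404 0.4808; 0.0865 -0.1731]
A−BK = [-0.5192 1.0385; 1.0096 -2.0192]
AᵀP(A−BK) = [0.1587 -0.3173; -0.3173 0.6346]
P' = Q + AᵀP(A−BK) = [5.1587 1.6827; 1.6827 1.6346]
tr(P') = 6.7933


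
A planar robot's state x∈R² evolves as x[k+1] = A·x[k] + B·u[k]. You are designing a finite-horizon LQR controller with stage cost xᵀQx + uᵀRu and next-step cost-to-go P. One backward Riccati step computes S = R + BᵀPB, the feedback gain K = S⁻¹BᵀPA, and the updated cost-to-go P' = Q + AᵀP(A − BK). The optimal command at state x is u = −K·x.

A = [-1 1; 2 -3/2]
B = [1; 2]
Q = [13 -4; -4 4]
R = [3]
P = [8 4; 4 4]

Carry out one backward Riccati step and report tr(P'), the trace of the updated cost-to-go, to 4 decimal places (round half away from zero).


BᵀP = [16.0000 12.0000]
S = R + BᵀPB = [3] + [40.0000] = [43.0000]
BᵀPA = [8.0000 -2.0000]
K = S⁻¹·BᵀPA = [0.1860 -0.0465]
A−BK = [-1.1860 1.0465; 1.6279 -1.4070]
AᵀP(A−BK) = [6.5116 -5.6279; -5.6279 4.9070]
P' = Q + AᵀP(A−BK) = [19.5116 -9.6279; -9.6279 8.9070]
tr(P') = 28.4186

28.4186


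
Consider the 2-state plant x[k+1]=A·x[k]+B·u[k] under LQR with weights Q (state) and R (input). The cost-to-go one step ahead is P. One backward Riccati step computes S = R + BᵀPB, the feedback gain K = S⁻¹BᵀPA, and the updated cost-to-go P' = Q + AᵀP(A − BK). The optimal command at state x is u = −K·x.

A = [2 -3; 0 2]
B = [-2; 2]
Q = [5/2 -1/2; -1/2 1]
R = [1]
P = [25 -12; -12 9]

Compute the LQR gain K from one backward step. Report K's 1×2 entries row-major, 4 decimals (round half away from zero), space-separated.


BᵀP = [-74.0000 42.0000]
S = R + BᵀPB = [1] + [232.0000] = [233.0000]
BᵀPA = [-148.0000 306.0000]
K = S⁻¹·BᵀPA = [-0.6352 1.3133]
A−BK = [0.7296 -0.3734; 1.2704 -0.6266]
AᵀP(A−BK) = [5.9914 -3.6309; -3.6309 3.1288]
P' = Q + AᵀP(A−BK) = [8.4914 -4.1309; -4.1309 4.1288]
tr(P') = 12.6202

-0.6352 1.3133


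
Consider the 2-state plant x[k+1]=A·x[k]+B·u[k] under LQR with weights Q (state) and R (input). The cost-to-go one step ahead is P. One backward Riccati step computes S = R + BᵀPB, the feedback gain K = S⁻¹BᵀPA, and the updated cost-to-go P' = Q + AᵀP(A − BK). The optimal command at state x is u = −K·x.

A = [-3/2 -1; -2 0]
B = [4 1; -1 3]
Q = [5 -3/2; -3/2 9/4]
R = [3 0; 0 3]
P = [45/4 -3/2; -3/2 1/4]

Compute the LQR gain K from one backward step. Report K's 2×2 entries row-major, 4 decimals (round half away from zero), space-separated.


BᵀP = [46.5000 -6.2500; 6.7500 -0.7500]
S = R + BᵀPB = [3 0; 0 3] + [192.2500 27.7500; 27.7500 4.5000] = [195.2500 27.7500; 27.7500 7.5000]
BᵀPA = [-57.2500 -46.5000; -8.6250 -6.7500]
K = S⁻¹·BᵀPA = [-0.2737 -0.2325; -0.1373 -0.0397]
A−BK = [-0.2679 -0.0302; -1.8617 -0.1134]
AᵀP(A−BK) = [0.4590 0.2212; 0.2212 0.1701]
P' = Q + AᵀP(A−BK) = [5.4590 -1.2788; -1.2788 2.4201]
tr(P') = 7.8791

-0.2737 -0.2325 -0.1373 -0.0397


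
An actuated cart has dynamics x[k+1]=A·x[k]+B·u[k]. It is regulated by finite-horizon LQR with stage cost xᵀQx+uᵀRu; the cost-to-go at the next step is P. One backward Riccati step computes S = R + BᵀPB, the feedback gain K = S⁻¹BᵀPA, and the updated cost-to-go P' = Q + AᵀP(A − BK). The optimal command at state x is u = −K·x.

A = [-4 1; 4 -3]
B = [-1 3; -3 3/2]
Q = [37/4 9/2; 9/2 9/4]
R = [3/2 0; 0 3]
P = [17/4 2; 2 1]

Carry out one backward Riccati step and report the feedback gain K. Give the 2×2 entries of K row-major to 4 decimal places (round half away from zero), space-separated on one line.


0.1607 0.1864 -0.4367 0.0062

BᵀP = [-10.2500 -5.0000; 15.7500 7.5000]
S = R + BᵀPB = [3/2 0; 0 3] + [25.2500 -38.2500; -38.2500 58.5000] = [26.7500 -38.2500; -38.2500 61.5000]
BᵀPA = [21.0000 4.7500; -33.0000 -6.7500]
K = S⁻¹·BᵀPA = [0.1607 0.1864; -0.4367 0.0062]
A−BK = [-2.5294 1.1679; 5.1370 -2.4501]
AᵀP(A−BK) = [2.2163 -0.7106; -0.7106 0.4063]
P' = Q + AᵀP(A−BK) = [11.4663 3.7894; 3.7894 2.6563]
tr(P') = 14.1226


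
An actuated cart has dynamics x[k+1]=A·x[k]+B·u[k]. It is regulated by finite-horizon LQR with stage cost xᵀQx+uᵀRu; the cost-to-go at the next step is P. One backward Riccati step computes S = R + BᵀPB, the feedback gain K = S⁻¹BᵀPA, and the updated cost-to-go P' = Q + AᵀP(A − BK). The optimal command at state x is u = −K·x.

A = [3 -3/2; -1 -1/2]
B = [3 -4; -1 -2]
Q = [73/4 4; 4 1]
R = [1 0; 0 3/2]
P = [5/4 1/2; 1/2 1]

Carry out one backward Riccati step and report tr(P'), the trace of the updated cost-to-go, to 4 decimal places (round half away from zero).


20.1599

BᵀP = [3.2500 0.5000; -6.0000 -4.0000]
S = R + BᵀPB = [1 0; 0 3/2] + [9.2500 -14.0000; -14.0000 32.0000] = [10.2500 -14.0000; -14.0000 33.5000]
BᵀPA = [9.2500 -5.1250; -14.0000 11.0000]
K = S⁻¹·BᵀPA = [0.7727 -0.1200; -0.0950 0.2782]
A−BK = [0.3020 -0.0271; -0.4173 -0.0636]
AᵀP(A−BK) = [0.7727 -0.1200; -0.1200 0.1372]
P' = Q + AᵀP(A−BK) = [19.0227 3.8800; 3.8800 1.1372]
tr(P') = 20.1599


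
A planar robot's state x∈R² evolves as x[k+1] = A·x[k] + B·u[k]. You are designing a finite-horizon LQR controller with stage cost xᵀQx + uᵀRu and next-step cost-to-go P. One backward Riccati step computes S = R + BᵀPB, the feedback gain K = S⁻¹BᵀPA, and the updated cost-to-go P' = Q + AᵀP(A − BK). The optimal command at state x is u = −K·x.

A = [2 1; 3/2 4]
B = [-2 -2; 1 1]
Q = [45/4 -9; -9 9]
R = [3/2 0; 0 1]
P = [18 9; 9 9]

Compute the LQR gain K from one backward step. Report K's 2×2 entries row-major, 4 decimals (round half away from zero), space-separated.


-0.5921 -0.5526 -0.8882 -0.8289

BᵀP = [-27.0000 -9.0000; -27.0000 -9.0000]
S = R + BᵀPB = [3/2 0; 0 1] + [45.0000 45.0000; 45.0000 45.0000] = [46.5000 45.0000; 45.0000 46.0000]
BᵀPA = [-67.5000 -63.0000; -67.5000 -63.0000]
K = S⁻¹·BᵀPA = [-0.5921 -0.5526; -0.8882 -0.8289]
A−BK = [-0.9605 -1.7632; 2.9803 5.3816]
AᵀP(A−BK) = [46.3322 82.2434; 82.2434 146.9605]
P' = Q + AᵀP(A−BK) = [57.5822 73.2434; 73.2434 155.9605]
tr(P') = 213.5428


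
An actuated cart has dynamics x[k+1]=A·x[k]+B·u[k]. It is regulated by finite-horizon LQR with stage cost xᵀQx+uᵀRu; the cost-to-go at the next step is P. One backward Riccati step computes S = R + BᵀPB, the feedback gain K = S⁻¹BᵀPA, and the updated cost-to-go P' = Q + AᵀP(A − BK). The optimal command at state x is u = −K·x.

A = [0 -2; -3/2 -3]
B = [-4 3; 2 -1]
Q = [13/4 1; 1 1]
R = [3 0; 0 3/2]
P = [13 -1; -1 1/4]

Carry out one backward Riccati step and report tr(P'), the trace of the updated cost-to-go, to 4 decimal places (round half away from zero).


BᵀP = [-54.0000 4.5000; 40.0000 -3.2500]
S = R + BᵀPB = [3 0; 0 3/2] + [225.0000 -166.5000; -166.5000 123.2500] = [228.0000 -166.5000; -166.5000 124.7500]
BᵀPA = [-6.7500 94.5000; 4.8750 -70.2500]
K = S⁻¹·BᵀPA = [-0.0421 0.1280; -0.0172 -0.3923]
A−BK = [-0.1171 -0.3111; -1.4329 -3.6483]
AᵀP(A−BK) = [0.3617 0.9014; 0.9014 2.5957]
P' = Q + AᵀP(A−BK) = [3.6117 1.9014; 1.9014 3.5957]
tr(P') = 7.2075

7.2075


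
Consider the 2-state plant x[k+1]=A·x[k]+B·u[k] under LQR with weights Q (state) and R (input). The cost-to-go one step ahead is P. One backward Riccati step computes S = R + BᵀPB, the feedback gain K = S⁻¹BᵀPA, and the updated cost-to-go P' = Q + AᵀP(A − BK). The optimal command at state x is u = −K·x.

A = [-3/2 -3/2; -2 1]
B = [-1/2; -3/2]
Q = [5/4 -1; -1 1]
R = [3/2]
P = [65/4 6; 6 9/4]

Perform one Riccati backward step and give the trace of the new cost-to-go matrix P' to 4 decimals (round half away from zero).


BᵀP = [-17.1250 -6.3750]
S = R + BᵀPB = [3/2] + [18.1250] = [19.6250]
BᵀPA = [38.4375 19.3125]
K = S⁻¹·BᵀPA = [1.9586 0.9841]
A−BK = [-0.5207 -1.0080; 0.9379 2.4761]
AᵀP(A−BK) = [6.2789 3.2371; 3.2371 1.8075]
P' = Q + AᵀP(A−BK) = [7.5289 2.2371; 2.2371 2.8075]
tr(P') = 10.3364

10.3364


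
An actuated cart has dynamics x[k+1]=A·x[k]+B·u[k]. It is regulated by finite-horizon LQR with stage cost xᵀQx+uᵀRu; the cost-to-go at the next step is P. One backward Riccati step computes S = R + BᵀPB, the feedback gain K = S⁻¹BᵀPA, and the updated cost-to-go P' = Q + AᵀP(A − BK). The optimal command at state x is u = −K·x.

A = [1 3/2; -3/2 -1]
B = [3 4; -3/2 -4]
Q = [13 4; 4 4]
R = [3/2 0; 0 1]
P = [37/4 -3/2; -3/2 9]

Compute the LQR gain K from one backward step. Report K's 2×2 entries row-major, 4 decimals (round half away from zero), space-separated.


BᵀP = [30.0000 -18.0000; 43.0000 -42.0000]
S = R + BᵀPB = [3/2 0; 0 1] + [117.0000 192.0000; 192.0000 340.0000] = [118.5000 192.0000; 192.0000 341.0000]
BᵀPA = [57.0000 63.0000; 106.0000 106.5000]
K = S⁻¹·BᵀPA = [-0.2581 0.2920; 0.4562 0.1479]
A−BK = [-0.0504 0.0324; -0.0624 0.0296]
AᵀP(A−BK) = [0.3572 -0.0720; -0.0720 0.1645]
P' = Q + AᵀP(A−BK) = [13.3572 3.9280; 3.9280 4.1645]
tr(P') = 17.5217

-0.2581 0.2920 0.4562 0.1479


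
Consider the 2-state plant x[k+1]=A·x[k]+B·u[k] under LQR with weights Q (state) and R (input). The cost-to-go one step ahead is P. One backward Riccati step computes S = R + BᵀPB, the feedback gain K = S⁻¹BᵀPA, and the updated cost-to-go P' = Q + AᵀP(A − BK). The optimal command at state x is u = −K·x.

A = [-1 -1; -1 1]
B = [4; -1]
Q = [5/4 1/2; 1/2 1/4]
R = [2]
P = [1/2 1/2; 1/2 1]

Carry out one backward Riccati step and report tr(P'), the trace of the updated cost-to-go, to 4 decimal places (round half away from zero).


BᵀP = [1.5000 1.0000]
S = R + BᵀPB = [2] + [5.0000] = [7.0000]
BᵀPA = [-2.5000 -0.5000]
K = S⁻¹·BᵀPA = [-0.3571 -0.0714]
A−BK = [0.4286 -0.7143; -1.3571 0.9286]
AᵀP(A−BK) = [1.6071 -0.6786; -0.6786 0.4643]
P' = Q + AᵀP(A−BK) = [2.8571 -0.1786; -0.1786 0.7143]
tr(P') = 3.5714

3.5714


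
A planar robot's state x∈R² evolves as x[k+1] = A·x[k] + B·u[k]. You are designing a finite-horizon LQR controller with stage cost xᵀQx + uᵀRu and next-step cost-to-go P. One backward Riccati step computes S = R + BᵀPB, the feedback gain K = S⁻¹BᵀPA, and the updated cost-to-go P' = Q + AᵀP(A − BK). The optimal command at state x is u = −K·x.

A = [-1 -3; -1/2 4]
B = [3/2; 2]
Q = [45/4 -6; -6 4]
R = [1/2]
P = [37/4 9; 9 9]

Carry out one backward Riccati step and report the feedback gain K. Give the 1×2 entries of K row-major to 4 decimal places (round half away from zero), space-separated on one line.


-0.4278 0.2729

BᵀP = [31.8750 31.5000]
S = R + BᵀPB = [1/2] + [110.8125] = [111.3125]
BᵀPA = [-47.6250 30.3750]
K = S⁻¹·BᵀPA = [-0.4278 0.2729]
A−BK = [-0.3582 -3.4093; 0.3557 3.4542]
AᵀP(A−BK) = [0.1237 0.2459; 0.2459 2.9613]
P' = Q + AᵀP(A−BK) = [11.3737 -5.7541; -5.7541 6.9613]
tr(P') = 18.3349


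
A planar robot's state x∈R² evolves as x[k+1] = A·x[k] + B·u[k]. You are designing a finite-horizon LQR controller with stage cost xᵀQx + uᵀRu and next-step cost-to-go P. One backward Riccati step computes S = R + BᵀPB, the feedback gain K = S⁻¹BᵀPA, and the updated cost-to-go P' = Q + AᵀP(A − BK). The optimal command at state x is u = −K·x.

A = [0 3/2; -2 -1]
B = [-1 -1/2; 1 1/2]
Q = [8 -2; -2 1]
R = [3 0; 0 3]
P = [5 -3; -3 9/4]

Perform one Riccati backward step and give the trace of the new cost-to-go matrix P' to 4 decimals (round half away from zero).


BᵀP = [-8.0000 5.2500; -4.0000 2.6250]
S = R + BᵀPB = [3 0; 0 3] + [13.2500 6.6250; 6.6250 3.3125] = [16.2500 6.6250; 6.6250 6.3125]
BᵀPA = [-10.5000 -17.2500; -5.2500 -8.6250]
K = S⁻¹·BᵀPA = [-0.5367 -0.8818; -0.2684 -0.4409]
A−BK = [-0.6709 0.3978; -1.3291 0.1022]
AᵀP(A−BK) = [1.9553 1.9265; 1.9265 3.4864]
P' = Q + AᵀP(A−BK) = [9.9553 -0.0735; -0.0735 4.4864]
tr(P') = 14.4417

14.4417


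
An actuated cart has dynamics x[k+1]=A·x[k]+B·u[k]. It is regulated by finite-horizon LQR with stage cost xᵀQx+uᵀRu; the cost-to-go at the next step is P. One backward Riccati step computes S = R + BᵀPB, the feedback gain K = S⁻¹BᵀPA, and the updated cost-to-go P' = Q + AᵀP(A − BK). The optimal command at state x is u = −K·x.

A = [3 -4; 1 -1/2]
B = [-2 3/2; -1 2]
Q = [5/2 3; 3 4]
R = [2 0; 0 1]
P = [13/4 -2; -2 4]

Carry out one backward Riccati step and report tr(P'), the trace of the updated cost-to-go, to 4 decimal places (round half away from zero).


23.5584

BᵀP = [-4.5000 0.0000; 0.8750 5.0000]
S = R + BᵀPB = [2 0; 0 1] + [9.0000 -6.7500; -6.7500 11.3125] = [11.0000 -6.7500; -6.7500 12.3125]
BᵀPA = [-13.5000 18.0000; 7.6250 -6.0000]
K = S⁻¹·BᵀPA = [-1.2768 2.0153; -0.0807 0.6175]
A−BK = [0.5675 -0.8957; -0.1154 0.2803]
AᵀP(A−BK) = [4.6287 -7.5021; -7.5021 12.4298]
P' = Q + AᵀP(A−BK) = [7.1287 -4.5021; -4.5021 16.4298]
tr(P') = 23.5584


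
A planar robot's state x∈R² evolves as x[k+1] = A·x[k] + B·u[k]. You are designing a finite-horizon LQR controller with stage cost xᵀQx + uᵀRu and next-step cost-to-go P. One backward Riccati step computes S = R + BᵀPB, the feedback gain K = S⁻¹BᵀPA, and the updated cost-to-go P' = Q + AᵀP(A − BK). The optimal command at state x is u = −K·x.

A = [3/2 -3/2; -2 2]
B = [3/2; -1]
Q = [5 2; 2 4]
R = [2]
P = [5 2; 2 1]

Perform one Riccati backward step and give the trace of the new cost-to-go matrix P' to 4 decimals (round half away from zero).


BᵀP = [5.5000 2.0000]
S = R + BᵀPB = [2] + [6.2500] = [8.2500]
BᵀPA = [4.2500 -4.2500]
K = S⁻¹·BᵀPA = [0.5152 -0.5152]
A−BK = [0.7273 -0.7273; -1.4848 1.4848]
AᵀP(A−BK) = [1.0606 -1.0606; -1.0606 1.0606]
P' = Q + AᵀP(A−BK) = [6.0606 0.9394; 0.9394 5.0606]
tr(P') = 11.1212

11.1212


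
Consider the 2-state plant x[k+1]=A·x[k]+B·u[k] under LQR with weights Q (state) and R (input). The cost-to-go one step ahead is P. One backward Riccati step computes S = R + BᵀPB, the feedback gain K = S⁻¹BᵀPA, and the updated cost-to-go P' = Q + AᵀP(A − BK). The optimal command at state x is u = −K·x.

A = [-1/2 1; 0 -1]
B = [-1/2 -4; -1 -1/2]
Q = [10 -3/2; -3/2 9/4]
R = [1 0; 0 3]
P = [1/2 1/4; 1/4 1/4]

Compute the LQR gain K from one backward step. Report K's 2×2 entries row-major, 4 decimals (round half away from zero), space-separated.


BᵀP = [-0.5000 -0.3750; -2.1250 -1.1250]
S = R + BᵀPB = [1 0; 0 3] + [0.6250 2.1875; 2.1875 9.0625] = [1.6250 2.1875; 2.1875 12.0625]
BᵀPA = [0.2500 -0.1250; 1.0625 -1.0000]
K = S⁻¹·BᵀPA = [0.0467 0.0459; 0.0796 -0.0912]
A−BK = [-0.1582 0.6581; 0.0865 -0.9997]
AᵀP(A−BK) = [0.0287 -0.0395; -0.0395 0.1645]
P' = Q + AᵀP(A−BK) = [10.0287 -1.5395; -1.5395 2.4145]
tr(P') = 12.4433

0.0467 0.0459 0.0796 -0.0912


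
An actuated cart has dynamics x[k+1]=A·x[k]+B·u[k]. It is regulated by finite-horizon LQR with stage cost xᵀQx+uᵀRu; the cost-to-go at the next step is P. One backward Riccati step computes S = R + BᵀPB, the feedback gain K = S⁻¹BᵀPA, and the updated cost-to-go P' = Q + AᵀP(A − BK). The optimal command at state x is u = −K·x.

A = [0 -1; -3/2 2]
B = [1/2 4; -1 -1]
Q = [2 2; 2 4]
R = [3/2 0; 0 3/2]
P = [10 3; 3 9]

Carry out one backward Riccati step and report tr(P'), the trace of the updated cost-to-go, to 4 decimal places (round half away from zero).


BᵀP = [2.0000 -7.5000; 37.0000 3.0000]
S = R + BᵀPB = [3/2 0; 0 3/2] + [8.5000 15.5000; 15.5000 145.0000] = [10.0000 15.5000; 15.5000 146.5000]
BᵀPA = [11.2500 -17.0000; -4.5000 -31.0000]
K = S⁻¹·BᵀPA = [1.4026 -1.6412; -0.1791 -0.0380]
A−BK = [0.0152 -0.0276; -0.2765 0.3209]
AᵀP(A−BK) = [3.6643 -4.2079; -4.2079 4.9235]
P' = Q + AᵀP(A−BK) = [5.6643 -2.2079; -2.2079 8.9235]
tr(P') = 14.5878

14.5878


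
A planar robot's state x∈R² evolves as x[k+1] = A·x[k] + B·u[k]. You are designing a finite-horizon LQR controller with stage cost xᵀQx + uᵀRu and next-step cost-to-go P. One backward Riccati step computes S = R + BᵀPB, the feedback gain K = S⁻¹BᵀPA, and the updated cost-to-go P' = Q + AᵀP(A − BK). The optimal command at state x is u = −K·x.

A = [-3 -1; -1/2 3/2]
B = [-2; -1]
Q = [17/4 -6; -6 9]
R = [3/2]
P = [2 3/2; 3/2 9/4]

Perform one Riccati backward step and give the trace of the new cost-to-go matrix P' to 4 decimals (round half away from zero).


BᵀP = [-5.5000 -5.2500]
S = R + BᵀPB = [3/2] + [16.2500] = [17.7500]
BᵀPA = [19.1250 -2.3750]
K = S⁻¹·BᵀPA = [1.0775 -0.1338]
A−BK = [-0.8451 -1.2676; 0.5775 1.3662]
AᵀP(A−BK) = [2.4560 0.8715; 0.8715 2.2447]
P' = Q + AᵀP(A−BK) = [6.7060 -5.1285; -5.1285 11.2447]
tr(P') = 17.9507

17.9507


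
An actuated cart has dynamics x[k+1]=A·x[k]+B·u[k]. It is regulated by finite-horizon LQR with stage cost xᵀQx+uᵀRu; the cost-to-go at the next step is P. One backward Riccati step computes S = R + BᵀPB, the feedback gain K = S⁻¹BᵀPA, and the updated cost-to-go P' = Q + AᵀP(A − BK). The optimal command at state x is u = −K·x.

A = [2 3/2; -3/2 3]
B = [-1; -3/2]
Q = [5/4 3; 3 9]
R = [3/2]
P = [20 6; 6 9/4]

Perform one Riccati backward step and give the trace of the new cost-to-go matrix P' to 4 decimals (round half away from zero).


20.1189

BᵀP = [-29.0000 -9.3750]
S = R + BᵀPB = [3/2] + [43.0625] = [44.5625]
BᵀPA = [-43.9375 -71.6250]
K = S⁻¹·BᵀPA = [-0.9860 -1.6073]
A−BK = [1.0140 -0.1073; -2.9790 0.5891]
AᵀP(A−BK) = [5.7412 1.7546; 1.7546 4.1276]
P' = Q + AᵀP(A−BK) = [6.9912 4.7546; 4.7546 13.1276]
tr(P') = 20.1189


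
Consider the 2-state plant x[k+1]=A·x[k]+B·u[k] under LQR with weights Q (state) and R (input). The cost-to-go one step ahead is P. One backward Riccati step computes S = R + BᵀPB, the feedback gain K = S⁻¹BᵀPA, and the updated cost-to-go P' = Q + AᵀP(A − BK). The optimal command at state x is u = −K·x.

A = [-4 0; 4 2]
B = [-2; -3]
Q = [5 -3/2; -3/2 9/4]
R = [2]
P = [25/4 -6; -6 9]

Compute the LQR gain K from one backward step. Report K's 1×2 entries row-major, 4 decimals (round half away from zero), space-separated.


BᵀP = [5.5000 -15.0000]
S = R + BᵀPB = [2] + [34.0000] = [36.0000]
BᵀPA = [-82.0000 -30.0000]
K = S⁻¹·BᵀPA = [-2.2778 -0.8333]
A−BK = [-8.5556 -1.6667; -2.8333 -0.5000]
AᵀP(A−BK) = [249.2222 51.6667; 51.6667 11.0000]
P' = Q + AᵀP(A−BK) = [254.2222 50.1667; 50.1667 13.2500]
tr(P') = 267.4722

-2.2778 -0.8333


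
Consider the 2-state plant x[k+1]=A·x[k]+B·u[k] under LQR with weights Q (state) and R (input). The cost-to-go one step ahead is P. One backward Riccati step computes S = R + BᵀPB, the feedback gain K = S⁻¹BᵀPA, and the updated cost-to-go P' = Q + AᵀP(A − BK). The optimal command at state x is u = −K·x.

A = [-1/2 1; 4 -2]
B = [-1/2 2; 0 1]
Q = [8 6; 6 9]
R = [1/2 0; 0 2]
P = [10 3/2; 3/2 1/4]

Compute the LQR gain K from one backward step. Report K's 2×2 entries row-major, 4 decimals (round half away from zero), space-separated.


BᵀP = [-5.0000 -0.7500; 21.5000 3.2500]
S = R + BᵀPB = [1/2 0; 0 2] + [2.5000 -10.7500; -10.7500 46.2500] = [3.0000 -10.7500; -10.7500 48.2500]
BᵀPA = [-0.5000 -3.5000; 2.2500 15.0000]
K = S⁻¹·BᵀPA = [0.0021 -0.2612; 0.0471 0.2527]
A−BK = [-0.5931 0.3640; 3.9529 -2.2527]
AᵀP(A−BK) = [0.3951 -0.1991; -0.1991 0.2955]
P' = Q + AᵀP(A−BK) = [8.3951 5.8009; 5.8009 9.2955]
tr(P') = 17.6906

0.0021 -0.2612 0.0471 0.2527
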